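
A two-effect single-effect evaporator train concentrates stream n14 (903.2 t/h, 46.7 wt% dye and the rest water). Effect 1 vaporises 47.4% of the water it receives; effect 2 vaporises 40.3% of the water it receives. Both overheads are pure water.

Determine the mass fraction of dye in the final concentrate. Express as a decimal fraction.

water in feed = 903.2×0.533 = 481.41 t/h.
After stage 1: water left = (1−0.474)×481.41 = 253.22; stream total = 675.01 t/h.
After stage 2: water left = (1−0.403)×253.22 = 151.17; final concentrate = 572.97 t/h.
dye fraction = 421.79/572.97 = 0.736.

0.736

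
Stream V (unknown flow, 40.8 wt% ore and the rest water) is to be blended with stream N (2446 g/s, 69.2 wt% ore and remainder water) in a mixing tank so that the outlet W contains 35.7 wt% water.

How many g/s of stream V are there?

510 g/s

Let V be the unknown flow. Total out = 2446 + V.
water balance: 753.37 + 0.592·V = 0.357·(2446 + V)
(0.592 − 0.357)·V = 0.357×2446 − 753.37 = 119.85
V = 119.85 / 0.235 = 510.02 g/s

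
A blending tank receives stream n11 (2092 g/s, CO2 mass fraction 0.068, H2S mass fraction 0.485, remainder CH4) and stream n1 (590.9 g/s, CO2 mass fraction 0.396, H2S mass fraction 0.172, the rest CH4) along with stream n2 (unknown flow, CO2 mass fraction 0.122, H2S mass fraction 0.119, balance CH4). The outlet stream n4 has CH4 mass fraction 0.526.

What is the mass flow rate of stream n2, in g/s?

Let n2 be the unknown flow. Total out = 2682.9 + n2.
CH4 balance: 1190.4 + 0.759·n2 = 0.526·(2682.9 + n2)
(0.759 − 0.526)·n2 = 0.526×2682.9 − 1190.4 = 220.81
n2 = 220.81 / 0.233 = 947.69 g/s

947.7 g/s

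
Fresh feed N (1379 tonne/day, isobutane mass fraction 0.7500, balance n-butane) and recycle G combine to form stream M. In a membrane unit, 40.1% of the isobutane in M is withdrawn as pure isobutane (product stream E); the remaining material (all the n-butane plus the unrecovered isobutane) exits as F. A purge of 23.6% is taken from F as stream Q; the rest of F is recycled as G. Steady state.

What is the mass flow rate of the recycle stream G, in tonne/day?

1989 tonne/day

n-butane enters only via N and leaves only via the purge: 1379×0.250 = 0.236×(n-butane in F), and the membrane unit passes all n-butane, so n-butane in M = n-butane in F = 1460.8 tonne/day.
isobutane in M: m_A = 1379×0.750 + (1−0.236)·(1−0.401)·m_A, so m_A = 1034.2/0.5424 = 1906.9 tonne/day.
F = (1−0.401)×1906.9 + 1460.8 = 2603.1 tonne/day.
Recycle G = (1−0.236)×2603.1 = 1988.7 tonne/day.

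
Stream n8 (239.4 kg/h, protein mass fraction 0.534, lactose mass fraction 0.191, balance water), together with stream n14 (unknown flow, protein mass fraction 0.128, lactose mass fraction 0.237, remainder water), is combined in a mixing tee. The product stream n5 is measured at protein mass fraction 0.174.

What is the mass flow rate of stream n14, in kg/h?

Let n14 be the unknown flow. Total out = 239.4 + n14.
protein balance: 127.84 + 0.128·n14 = 0.174·(239.4 + n14)
(0.128 − 0.174)·n14 = 0.174×239.4 − 127.84 = -86.184
n14 = -86.184 / -0.046 = 1873.6 kg/h

1874 kg/h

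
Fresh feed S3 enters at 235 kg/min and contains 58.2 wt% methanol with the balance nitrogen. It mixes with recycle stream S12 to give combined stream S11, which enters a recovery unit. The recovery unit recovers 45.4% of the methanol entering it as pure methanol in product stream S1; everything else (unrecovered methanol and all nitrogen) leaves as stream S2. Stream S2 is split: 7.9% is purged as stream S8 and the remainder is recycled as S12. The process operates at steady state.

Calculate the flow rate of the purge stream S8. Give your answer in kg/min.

nitrogen enters only via S3 and leaves only via the purge: 235×0.418 = 0.079×(nitrogen in S2), and the recovery unit passes all nitrogen, so nitrogen in S11 = nitrogen in S2 = 1243.4 kg/min.
methanol in S11: m_A = 235×0.582 + (1−0.079)·(1−0.454)·m_A, so m_A = 136.77/0.4971 = 275.12 kg/min.
S2 = (1−0.454)×275.12 + 1243.4 = 1393.6 kg/min.
Purge S8 = 0.079×1393.6 = 110.1 kg/min.

110.1 kg/min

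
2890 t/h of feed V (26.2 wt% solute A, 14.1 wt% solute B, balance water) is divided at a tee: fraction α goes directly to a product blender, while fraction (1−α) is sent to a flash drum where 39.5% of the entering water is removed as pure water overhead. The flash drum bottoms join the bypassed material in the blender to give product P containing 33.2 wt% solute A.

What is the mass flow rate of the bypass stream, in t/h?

306 t/h

All 2890×0.262 = 757.18 t/h of solute A reaches P, so P = 757.18/0.332 = 2280.7 t/h and vapour = 609.34 t/h.
The evaporator receives (1−α)·2890 of feed at 0.597 water and removes 0.395 of that water:
0.395×0.597×(1−α)×2890 = 609.34
(1−α) = 609.34/681.51 = 0.8941;  α = 0.1059.
Bypass flow = 0.1059×2890 = 306.04 t/h.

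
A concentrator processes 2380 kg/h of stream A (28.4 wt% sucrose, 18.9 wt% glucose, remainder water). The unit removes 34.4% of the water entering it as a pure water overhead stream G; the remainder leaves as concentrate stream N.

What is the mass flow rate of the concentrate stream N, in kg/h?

water entering = 2380×0.527 = 1254.3 kg/h; overhead removed = 0.344×1254.3 = 431.47 kg/h.
Concentrate = 2380 − 431.47 = 1948.5 kg/h.

1949 kg/h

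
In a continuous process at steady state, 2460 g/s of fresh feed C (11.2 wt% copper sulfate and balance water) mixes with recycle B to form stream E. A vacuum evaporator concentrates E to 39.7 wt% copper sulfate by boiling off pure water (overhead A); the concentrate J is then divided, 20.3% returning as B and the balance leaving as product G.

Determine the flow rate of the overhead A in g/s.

1766 g/s

Overall copper sulfate balance (none leaves overhead): copper sulfate in fresh feed = copper sulfate in product, i.e. 2460×0.112 = (1−0.203)·J·0.397.
J = 275.52/(0.397×0.797) = 870.77 g/s.
Recycle B = 0.203×870.77 = 176.77 g/s.
Combined feed E = 2460 + 176.77 = 2636.8 g/s.
Overhead A = E − J = 2636.8 − 870.77 = 1766 g/s.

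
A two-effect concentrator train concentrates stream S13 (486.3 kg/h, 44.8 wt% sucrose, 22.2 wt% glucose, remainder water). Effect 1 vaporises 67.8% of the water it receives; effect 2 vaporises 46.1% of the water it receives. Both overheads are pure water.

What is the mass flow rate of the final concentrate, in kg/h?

353.7 kg/h

water in feed = 486.3×0.330 = 160.48 kg/h.
After stage 1: water left = (1−0.678)×160.48 = 51.674; stream total = 377.5 kg/h.
After stage 2: water left = (1−0.461)×51.674 = 27.852; final concentrate = 353.67 kg/h.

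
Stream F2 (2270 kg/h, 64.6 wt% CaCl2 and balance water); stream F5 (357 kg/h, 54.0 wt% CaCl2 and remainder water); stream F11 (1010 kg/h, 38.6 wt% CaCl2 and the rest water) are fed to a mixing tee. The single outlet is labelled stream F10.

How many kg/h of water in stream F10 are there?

1588 kg/h

water out = water in = 2270×0.354 + 357×0.460 + 1010×0.614 = 1587.9 kg/h.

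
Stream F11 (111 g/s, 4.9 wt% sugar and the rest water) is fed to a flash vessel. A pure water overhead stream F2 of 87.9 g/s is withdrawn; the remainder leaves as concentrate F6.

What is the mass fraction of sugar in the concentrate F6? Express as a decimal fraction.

sugar is not removed: 111×0.049 = 5.439 g/s of sugar enters F6.
Concentrate = 111 − 87.9 = 23.1 g/s.
Mass fraction = 5.439/23.1 = 0.235.

0.235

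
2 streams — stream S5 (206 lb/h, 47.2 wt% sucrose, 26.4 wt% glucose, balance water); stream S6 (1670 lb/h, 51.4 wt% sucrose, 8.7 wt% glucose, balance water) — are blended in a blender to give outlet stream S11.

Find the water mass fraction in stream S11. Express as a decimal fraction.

0.384

Total flow out = 206 + 1670 = 1876 lb/h.
water in = 206×0.264 + 1670×0.399 = 720.71 lb/h.
water mass fraction in S11 = 720.71/1876 = 0.384.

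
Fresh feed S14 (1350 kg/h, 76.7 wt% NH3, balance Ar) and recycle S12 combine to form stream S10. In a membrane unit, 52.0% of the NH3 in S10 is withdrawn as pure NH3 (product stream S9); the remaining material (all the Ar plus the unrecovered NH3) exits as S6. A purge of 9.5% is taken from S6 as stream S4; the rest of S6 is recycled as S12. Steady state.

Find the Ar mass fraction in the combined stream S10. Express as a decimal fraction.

0.644

Ar enters only via S14 and leaves only via the purge: 1350×0.233 = 0.095×(Ar in S6), and the membrane unit passes all Ar, so Ar in S10 = Ar in S6 = 3311.1 kg/h.
NH3 in S10: m_A = 1350×0.767 + (1−0.095)·(1−0.520)·m_A, so m_A = 1035.5/0.5656 = 1830.7 kg/h.
S10 = 1830.7 + 3311.1 = 5141.8 kg/h.
Ar fraction in S10 = 3311.1/5141.8 = 0.644.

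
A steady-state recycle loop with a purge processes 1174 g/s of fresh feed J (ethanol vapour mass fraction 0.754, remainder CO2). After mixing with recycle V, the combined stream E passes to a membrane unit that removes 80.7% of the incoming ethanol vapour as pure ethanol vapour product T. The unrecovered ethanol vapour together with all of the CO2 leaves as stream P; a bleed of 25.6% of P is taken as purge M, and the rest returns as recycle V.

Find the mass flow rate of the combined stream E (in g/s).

2162 g/s

CO2 enters only via J and leaves only via the purge: 1174×0.246 = 0.256×(CO2 in P), and the membrane unit passes all CO2, so CO2 in E = CO2 in P = 1128.1 g/s.
ethanol vapour in E: m_A = 1174×0.754 + (1−0.256)·(1−0.807)·m_A, so m_A = 885.2/0.8564 = 1033.6 g/s.
E = 1033.6 + 1128.1 = 2161.8 g/s.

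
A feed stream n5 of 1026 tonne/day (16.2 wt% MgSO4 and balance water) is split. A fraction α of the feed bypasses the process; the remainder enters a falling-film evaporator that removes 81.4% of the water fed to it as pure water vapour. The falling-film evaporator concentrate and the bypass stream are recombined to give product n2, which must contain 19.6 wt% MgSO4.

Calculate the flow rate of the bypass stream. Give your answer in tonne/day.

All 1026×0.162 = 166.21 tonne/day of MgSO4 reaches n2, so n2 = 166.21/0.196 = 848.02 tonne/day and vapour = 177.98 tonne/day.
The evaporator receives (1−α)·1026 of feed at 0.838 water and removes 0.814 of that water:
0.814×0.838×(1−α)×1026 = 177.98
(1−α) = 177.98/699.87 = 0.2543;  α = 0.7457.
Bypass flow = 0.7457×1026 = 765.08 tonne/day.

765.1 tonne/day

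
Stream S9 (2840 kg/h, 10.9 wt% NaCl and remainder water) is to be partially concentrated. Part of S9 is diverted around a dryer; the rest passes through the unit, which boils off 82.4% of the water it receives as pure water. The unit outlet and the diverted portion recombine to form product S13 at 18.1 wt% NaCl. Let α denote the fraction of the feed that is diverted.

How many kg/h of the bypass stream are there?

All 2840×0.109 = 309.56 kg/h of NaCl reaches S13, so S13 = 309.56/0.181 = 1710.3 kg/h and vapour = 1129.7 kg/h.
The evaporator receives (1−α)·2840 of feed at 0.891 water and removes 0.824 of that water:
0.824×0.891×(1−α)×2840 = 1129.7
(1−α) = 1129.7/2085.1 = 0.5418;  α = 0.4582.
Bypass flow = 0.4582×2840 = 1301.3 kg/h.

1301 kg/h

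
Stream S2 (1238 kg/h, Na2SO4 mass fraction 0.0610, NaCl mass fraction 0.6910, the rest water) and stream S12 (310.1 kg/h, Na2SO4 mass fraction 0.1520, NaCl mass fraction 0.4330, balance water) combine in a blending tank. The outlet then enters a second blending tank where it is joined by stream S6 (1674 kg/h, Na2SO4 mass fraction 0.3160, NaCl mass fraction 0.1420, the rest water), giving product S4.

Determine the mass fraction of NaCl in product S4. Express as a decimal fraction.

0.3809

Overall, product flow = 3222.1 kg/h.
NaCl in = 1238×0.691 + 310.1×0.433 + 1674×0.142 = 1227.4 kg/h.
NaCl fraction in S4 = 0.3809.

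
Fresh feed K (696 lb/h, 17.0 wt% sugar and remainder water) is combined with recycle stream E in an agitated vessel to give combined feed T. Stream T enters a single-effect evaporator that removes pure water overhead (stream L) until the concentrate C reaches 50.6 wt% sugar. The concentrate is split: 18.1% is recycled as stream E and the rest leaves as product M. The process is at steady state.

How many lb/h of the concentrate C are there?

Overall sugar balance (none leaves overhead): sugar in fresh feed = sugar in product, i.e. 696×0.170 = (1−0.181)·C·0.506.
C = 118.32/(0.506×0.819) = 285.51 lb/h.

285.5 lb/h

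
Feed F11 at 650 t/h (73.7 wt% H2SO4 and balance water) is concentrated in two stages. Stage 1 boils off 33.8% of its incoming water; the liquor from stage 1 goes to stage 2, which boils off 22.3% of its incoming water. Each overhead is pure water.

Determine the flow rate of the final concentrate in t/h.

567 t/h

water in feed = 650×0.263 = 170.95 t/h.
After stage 1: water left = (1−0.338)×170.95 = 113.17; stream total = 592.22 t/h.
After stage 2: water left = (1−0.223)×113.17 = 87.932; final concentrate = 566.98 t/h.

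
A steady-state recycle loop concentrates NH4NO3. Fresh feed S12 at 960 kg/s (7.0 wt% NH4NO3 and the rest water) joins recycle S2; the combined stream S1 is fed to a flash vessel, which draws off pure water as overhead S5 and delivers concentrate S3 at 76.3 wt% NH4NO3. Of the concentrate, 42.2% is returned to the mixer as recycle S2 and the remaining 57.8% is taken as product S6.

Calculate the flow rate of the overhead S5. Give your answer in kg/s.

871.9 kg/s

Overall NH4NO3 balance (none leaves overhead): NH4NO3 in fresh feed = NH4NO3 in product, i.e. 960×0.070 = (1−0.422)·S3·0.763.
S3 = 67.2/(0.763×0.578) = 152.38 kg/s.
Recycle S2 = 0.422×152.38 = 64.303 kg/s.
Combined feed S1 = 960 + 64.303 = 1024.3 kg/s.
Overhead S5 = S1 − S3 = 1024.3 − 152.38 = 871.93 kg/s.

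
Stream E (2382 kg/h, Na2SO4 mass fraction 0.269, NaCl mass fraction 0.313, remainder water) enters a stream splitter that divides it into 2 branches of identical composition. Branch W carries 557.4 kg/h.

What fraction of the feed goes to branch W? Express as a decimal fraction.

Fraction to W = 557.4/2382 = 0.2340.

0.234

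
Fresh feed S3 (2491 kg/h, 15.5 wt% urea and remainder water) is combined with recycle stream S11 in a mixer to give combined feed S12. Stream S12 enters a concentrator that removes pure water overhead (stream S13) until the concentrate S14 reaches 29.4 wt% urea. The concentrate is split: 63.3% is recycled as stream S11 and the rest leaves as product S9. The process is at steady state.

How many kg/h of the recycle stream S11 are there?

Overall urea balance (none leaves overhead): urea in fresh feed = urea in product, i.e. 2491×0.155 = (1−0.633)·S14·0.294.
S14 = 386.11/(0.294×0.367) = 3578.4 kg/h.
Recycle S11 = 0.633×3578.4 = 2265.1 kg/h.

2265 kg/h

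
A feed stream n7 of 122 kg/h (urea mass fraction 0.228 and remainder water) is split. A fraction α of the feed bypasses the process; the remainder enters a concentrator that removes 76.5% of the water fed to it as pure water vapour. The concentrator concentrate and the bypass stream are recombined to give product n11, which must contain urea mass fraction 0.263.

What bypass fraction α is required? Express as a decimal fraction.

All 122×0.228 = 27.816 kg/h of urea reaches n11, so n11 = 27.816/0.263 = 105.76 kg/h and vapour = 16.236 kg/h.
The evaporator receives (1−α)·122 of feed at 0.772 water and removes 0.765 of that water:
0.765×0.772×(1−α)×122 = 16.236
(1−α) = 16.236/72.051 = 0.2253;  α = 0.7747.

0.775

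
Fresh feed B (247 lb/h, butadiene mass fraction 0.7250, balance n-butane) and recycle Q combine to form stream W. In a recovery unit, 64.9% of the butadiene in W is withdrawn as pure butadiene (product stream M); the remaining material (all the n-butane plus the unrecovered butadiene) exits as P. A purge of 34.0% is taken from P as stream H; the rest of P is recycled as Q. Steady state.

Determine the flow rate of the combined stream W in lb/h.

432.8 lb/h

n-butane enters only via B and leaves only via the purge: 247×0.275 = 0.340×(n-butane in P), and the recovery unit passes all n-butane, so n-butane in W = n-butane in P = 199.78 lb/h.
butadiene in W: m_A = 247×0.725 + (1−0.340)·(1−0.649)·m_A, so m_A = 179.07/0.7683 = 233.07 lb/h.
W = 233.07 + 199.78 = 432.85 lb/h.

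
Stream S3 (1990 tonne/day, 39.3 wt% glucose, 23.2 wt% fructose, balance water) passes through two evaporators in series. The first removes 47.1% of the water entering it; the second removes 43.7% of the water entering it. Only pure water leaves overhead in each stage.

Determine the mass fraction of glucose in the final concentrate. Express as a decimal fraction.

0.533

water in feed = 1990×0.375 = 746.25 tonne/day.
After stage 1: water left = (1−0.471)×746.25 = 394.77; stream total = 1638.5 tonne/day.
After stage 2: water left = (1−0.437)×394.77 = 222.25; final concentrate = 1466 tonne/day.
glucose fraction = 782.07/1466 = 0.533.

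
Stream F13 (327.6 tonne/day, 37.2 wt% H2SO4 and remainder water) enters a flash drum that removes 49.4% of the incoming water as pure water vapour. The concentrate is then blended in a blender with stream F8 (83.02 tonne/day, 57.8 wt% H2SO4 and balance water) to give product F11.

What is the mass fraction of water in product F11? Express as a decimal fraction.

Vapour removed = 0.494×0.628×327.6 = 101.63 tonne/day; concentrate = 225.97 tonne/day.
water reaching the mixer = 104.1 (from concentrate) + 83.02×0.422 = 139.14 tonne/day.
Product flow = 225.97 + 83.02 = 308.99 tonne/day; water fraction = 0.450.

0.450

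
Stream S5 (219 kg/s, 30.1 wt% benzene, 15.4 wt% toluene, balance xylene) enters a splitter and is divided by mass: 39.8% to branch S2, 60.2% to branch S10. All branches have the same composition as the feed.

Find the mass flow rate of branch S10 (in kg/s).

Branch S10 flow = 0.602×219 = 131.84 kg/s.

131.8 kg/s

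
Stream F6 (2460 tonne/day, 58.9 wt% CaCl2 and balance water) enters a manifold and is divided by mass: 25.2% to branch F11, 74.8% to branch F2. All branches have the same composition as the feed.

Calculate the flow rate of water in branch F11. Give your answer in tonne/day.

254.8 tonne/day

Branch F11 total = 0.252×2460 = 619.92 tonne/day.
water in F11 = 0.411×619.92 = 254.79 tonne/day.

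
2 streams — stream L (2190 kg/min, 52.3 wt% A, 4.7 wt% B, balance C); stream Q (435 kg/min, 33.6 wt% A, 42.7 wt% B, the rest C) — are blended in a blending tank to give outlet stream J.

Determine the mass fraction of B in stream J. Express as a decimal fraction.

Total flow out = 2190 + 435 = 2625 kg/min.
B in = 2190×0.047 + 435×0.427 = 288.68 kg/min.
B mass fraction in J = 288.68/2625 = 0.110.

0.110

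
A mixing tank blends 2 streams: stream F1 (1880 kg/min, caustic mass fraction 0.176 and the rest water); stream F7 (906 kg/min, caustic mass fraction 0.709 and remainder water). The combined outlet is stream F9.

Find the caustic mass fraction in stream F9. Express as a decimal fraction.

0.349

Total flow out = 1880 + 906 = 2786 kg/min.
caustic in = 1880×0.176 + 906×0.709 = 973.23 kg/min.
caustic mass fraction in F9 = 973.23/2786 = 0.349.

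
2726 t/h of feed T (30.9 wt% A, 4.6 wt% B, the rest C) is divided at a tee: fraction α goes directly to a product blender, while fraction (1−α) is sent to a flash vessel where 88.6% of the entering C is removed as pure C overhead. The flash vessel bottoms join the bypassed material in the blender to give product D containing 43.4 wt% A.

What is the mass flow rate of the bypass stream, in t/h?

All 2726×0.309 = 842.33 t/h of A reaches D, so D = 842.33/0.434 = 1940.9 t/h and vapour = 785.14 t/h.
The evaporator receives (1−α)·2726 of feed at 0.645 C and removes 0.886 of that C:
0.886×0.645×(1−α)×2726 = 785.14
(1−α) = 785.14/1557.8 = 0.5040;  α = 0.4960.
Bypass flow = 0.4960×2726 = 1352.1 t/h.

1352 t/h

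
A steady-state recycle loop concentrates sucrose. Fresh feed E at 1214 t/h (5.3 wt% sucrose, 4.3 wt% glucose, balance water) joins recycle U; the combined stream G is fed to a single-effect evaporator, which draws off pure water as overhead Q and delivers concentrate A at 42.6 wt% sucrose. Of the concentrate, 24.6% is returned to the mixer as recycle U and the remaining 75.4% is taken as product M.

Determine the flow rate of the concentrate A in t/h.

200.3 t/h

Overall sucrose balance (none leaves overhead): sucrose in fresh feed = sucrose in product, i.e. 1214×0.053 = (1−0.246)·A·0.426.
A = 64.342/(0.426×0.754) = 200.32 t/h.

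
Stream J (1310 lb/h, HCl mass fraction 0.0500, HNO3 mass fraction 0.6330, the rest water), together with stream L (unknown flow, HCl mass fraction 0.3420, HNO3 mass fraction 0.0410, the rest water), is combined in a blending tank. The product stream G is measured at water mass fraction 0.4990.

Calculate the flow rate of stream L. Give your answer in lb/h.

Let L be the unknown flow. Total out = 1310 + L.
water balance: 415.27 + 0.617·L = 0.499·(1310 + L)
(0.617 − 0.499)·L = 0.499×1310 − 415.27 = 238.42
L = 238.42 / 0.118 = 2020.5 lb/h

2021 lb/h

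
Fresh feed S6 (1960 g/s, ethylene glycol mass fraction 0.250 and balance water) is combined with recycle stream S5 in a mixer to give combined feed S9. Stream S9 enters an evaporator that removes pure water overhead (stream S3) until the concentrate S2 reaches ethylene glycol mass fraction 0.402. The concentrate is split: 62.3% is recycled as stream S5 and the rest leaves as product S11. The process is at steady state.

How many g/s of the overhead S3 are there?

741.1 g/s

Overall ethylene glycol balance (none leaves overhead): ethylene glycol in fresh feed = ethylene glycol in product, i.e. 1960×0.250 = (1−0.623)·S2·0.402.
S2 = 490/(0.402×0.377) = 3233.2 g/s.
Recycle S5 = 0.623×3233.2 = 2014.3 g/s.
Combined feed S9 = 1960 + 2014.3 = 3974.3 g/s.
Overhead S3 = S9 − S2 = 3974.3 − 3233.2 = 741.09 g/s.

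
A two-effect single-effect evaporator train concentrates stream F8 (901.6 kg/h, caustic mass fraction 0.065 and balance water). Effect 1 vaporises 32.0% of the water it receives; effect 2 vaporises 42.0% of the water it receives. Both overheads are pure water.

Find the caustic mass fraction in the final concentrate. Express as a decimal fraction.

water in feed = 901.6×0.935 = 843 kg/h.
After stage 1: water left = (1−0.320)×843 = 573.24; stream total = 631.84 kg/h.
After stage 2: water left = (1−0.420)×573.24 = 332.48; final concentrate = 391.08 kg/h.
caustic fraction = 58.604/391.08 = 0.150.

0.150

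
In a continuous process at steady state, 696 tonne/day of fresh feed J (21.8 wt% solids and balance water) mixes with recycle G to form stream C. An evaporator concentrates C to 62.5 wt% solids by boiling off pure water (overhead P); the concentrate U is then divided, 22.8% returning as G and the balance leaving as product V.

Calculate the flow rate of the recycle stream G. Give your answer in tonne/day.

Overall solids balance (none leaves overhead): solids in fresh feed = solids in product, i.e. 696×0.218 = (1−0.228)·U·0.625.
U = 151.73/(0.625×0.772) = 314.46 tonne/day.
Recycle G = 0.228×314.46 = 71.697 tonne/day.

71.7 tonne/day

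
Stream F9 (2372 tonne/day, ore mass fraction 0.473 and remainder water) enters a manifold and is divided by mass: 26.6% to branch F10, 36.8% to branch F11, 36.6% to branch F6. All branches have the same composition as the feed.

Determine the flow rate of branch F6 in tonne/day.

Branch F6 flow = 0.366×2372 = 868.15 tonne/day.

868.2 tonne/day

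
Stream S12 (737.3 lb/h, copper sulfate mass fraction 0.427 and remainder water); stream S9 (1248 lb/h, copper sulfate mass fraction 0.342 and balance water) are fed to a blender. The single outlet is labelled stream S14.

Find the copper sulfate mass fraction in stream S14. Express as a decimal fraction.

0.374

Total flow out = 737.3 + 1248 = 1985.3 lb/h.
copper sulfate in = 737.3×0.427 + 1248×0.342 = 741.64 lb/h.
copper sulfate mass fraction in S14 = 741.64/1985.3 = 0.374.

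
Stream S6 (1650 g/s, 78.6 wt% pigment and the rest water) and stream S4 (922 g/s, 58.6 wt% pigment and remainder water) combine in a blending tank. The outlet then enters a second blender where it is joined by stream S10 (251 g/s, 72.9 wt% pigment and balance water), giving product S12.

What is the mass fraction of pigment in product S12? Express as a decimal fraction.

0.716

Overall, product flow = 2823 g/s.
pigment in = 1650×0.786 + 922×0.586 + 251×0.729 = 2020.2 g/s.
pigment fraction in S12 = 0.716.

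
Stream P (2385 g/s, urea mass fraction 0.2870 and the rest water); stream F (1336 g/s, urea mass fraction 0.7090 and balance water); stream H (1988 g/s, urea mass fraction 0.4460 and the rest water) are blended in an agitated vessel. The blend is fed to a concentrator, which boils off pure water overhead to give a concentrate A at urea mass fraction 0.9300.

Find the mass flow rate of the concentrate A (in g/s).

2708 g/s

urea entering = 2385×0.287 + 1336×0.709 + 1988×0.446 = 2518.4 g/s.
All urea reports to A, so A = 2518.4/0.930 = 2707.9 g/s.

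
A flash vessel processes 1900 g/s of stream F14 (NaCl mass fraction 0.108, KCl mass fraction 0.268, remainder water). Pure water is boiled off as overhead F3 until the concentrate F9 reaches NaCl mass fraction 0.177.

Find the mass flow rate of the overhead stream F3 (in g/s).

NaCl is conserved: 1900×0.108 = 205.2 g/s all reports to the concentrate.
Concentrate = 205.2/(target fraction) = 1159.3 g/s.
Overhead = 1900 − 1159.3 = 740.68 g/s.

740.7 g/s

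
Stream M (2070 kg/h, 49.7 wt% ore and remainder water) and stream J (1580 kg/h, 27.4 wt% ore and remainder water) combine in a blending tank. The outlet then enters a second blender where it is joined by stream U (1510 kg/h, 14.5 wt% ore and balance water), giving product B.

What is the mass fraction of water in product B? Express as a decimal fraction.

Overall, product flow = 5160 kg/h.
water in = 2070×0.503 + 1580×0.726 + 1510×0.855 = 3479.3 kg/h.
water fraction in B = 0.674.

0.674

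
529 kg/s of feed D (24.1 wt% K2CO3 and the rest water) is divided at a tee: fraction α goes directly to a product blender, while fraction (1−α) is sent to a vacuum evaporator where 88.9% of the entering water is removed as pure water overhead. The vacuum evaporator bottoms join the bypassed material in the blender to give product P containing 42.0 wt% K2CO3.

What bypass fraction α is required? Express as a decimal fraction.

All 529×0.241 = 127.49 kg/s of K2CO3 reaches P, so P = 127.49/0.420 = 303.55 kg/s and vapour = 225.45 kg/s.
The evaporator receives (1−α)·529 of feed at 0.759 water and removes 0.889 of that water:
0.889×0.759×(1−α)×529 = 225.45
(1−α) = 225.45/356.94 = 0.6316;  α = 0.3684.

0.368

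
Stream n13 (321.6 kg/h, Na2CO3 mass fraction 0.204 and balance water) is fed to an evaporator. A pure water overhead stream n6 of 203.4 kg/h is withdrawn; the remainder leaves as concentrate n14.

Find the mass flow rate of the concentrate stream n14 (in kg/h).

Concentrate = 321.6 − 203.4 = 118.2 kg/h.

118.2 kg/h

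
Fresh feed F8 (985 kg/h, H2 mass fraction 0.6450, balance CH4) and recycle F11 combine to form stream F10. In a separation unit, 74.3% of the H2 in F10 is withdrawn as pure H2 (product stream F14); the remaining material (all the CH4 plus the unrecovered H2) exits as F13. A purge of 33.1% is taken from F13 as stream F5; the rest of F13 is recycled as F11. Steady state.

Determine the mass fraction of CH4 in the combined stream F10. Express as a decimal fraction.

0.5793

CH4 enters only via F8 and leaves only via the purge: 985×0.355 = 0.331×(CH4 in F13), and the separation unit passes all CH4, so CH4 in F10 = CH4 in F13 = 1056.4 kg/h.
H2 in F10: m_A = 985×0.645 + (1−0.331)·(1−0.743)·m_A, so m_A = 635.33/0.8281 = 767.24 kg/h.
F10 = 767.24 + 1056.4 = 1823.7 kg/h.
CH4 fraction in F10 = 1056.4/1823.7 = 0.5793.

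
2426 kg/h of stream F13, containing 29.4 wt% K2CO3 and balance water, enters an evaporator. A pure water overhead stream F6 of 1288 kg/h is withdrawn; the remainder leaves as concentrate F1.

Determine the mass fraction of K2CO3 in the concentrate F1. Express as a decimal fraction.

K2CO3 is not removed: 2426×0.294 = 713.24 kg/h of K2CO3 enters F1.
Concentrate = 2426 − 1288 = 1138 kg/h.
Mass fraction = 713.24/1138 = 0.627.

0.627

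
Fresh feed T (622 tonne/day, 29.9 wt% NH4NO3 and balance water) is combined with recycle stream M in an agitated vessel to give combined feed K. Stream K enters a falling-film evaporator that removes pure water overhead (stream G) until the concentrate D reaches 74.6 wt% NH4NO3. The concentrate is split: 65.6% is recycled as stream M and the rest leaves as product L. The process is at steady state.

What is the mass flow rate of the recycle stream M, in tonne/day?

Overall NH4NO3 balance (none leaves overhead): NH4NO3 in fresh feed = NH4NO3 in product, i.e. 622×0.299 = (1−0.656)·D·0.746.
D = 185.98/(0.746×0.344) = 724.71 tonne/day.
Recycle M = 0.656×724.71 = 475.41 tonne/day.

475.4 tonne/day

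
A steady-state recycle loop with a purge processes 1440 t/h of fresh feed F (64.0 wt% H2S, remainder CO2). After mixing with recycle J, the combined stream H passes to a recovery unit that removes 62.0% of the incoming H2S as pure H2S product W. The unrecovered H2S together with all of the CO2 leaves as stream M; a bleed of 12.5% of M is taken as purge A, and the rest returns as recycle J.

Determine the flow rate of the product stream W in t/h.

H2S in H: m_A = 1440×0.640 + (1−0.125)·(1−0.620)·m_A, so m_A = 921.6/0.6675 = 1380.7 t/h.
Product W = 0.620×1380.7 = 856.02 t/h.

856 t/h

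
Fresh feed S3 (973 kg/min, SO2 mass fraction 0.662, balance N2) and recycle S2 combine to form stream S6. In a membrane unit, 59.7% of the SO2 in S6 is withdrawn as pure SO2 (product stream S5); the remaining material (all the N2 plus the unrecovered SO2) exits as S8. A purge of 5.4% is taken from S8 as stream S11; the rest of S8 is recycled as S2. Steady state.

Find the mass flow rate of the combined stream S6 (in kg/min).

7131 kg/min

N2 enters only via S3 and leaves only via the purge: 973×0.338 = 0.054×(N2 in S8), and the membrane unit passes all N2, so N2 in S6 = N2 in S8 = 6090.3 kg/min.
SO2 in S6: m_A = 973×0.662 + (1−0.054)·(1−0.597)·m_A, so m_A = 644.13/0.6188 = 1041 kg/min.
S6 = 1041 + 6090.3 = 7131.3 kg/min.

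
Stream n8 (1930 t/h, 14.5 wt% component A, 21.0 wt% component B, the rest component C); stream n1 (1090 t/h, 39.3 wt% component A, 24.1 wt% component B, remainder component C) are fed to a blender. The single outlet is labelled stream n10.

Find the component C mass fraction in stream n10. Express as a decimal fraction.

Total flow out = 1930 + 1090 = 3020 t/h.
component C in = 1930×0.645 + 1090×0.366 = 1643.8 t/h.
component C mass fraction in n10 = 1643.8/3020 = 0.544.

0.544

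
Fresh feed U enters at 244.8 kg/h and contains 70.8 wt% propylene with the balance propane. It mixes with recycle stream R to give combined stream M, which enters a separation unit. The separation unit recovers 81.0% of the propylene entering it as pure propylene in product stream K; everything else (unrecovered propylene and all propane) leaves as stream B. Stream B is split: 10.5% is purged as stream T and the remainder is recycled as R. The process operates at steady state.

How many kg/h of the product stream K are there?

propylene in M: m_A = 244.8×0.708 + (1−0.105)·(1−0.810)·m_A, so m_A = 173.32/0.8300 = 208.83 kg/h.
Product K = 0.810×208.83 = 169.15 kg/h.

169.2 kg/h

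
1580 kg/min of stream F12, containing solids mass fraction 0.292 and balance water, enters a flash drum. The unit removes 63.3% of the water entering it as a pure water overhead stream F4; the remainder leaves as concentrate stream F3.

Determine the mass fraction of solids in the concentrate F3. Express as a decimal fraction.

solids is not removed: 1580×0.292 = 461.36 kg/min of solids enters F3.
water entering = 1580×0.708 = 1118.6 kg/min; overhead removed = 0.633×1118.6 = 708.1 kg/min.
Concentrate = 1580 − 708.1 = 871.9 kg/min.
Mass fraction = 461.36/871.9 = 0.529.

0.529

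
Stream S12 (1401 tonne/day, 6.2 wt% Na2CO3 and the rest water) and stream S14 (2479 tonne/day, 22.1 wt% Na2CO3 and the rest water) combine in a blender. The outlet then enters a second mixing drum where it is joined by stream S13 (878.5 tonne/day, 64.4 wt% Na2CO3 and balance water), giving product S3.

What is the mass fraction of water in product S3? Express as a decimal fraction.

Overall, product flow = 4758.5 tonne/day.
water in = 1401×0.938 + 2479×0.779 + 878.5×0.356 = 3558 tonne/day.
water fraction in S3 = 0.748.

0.748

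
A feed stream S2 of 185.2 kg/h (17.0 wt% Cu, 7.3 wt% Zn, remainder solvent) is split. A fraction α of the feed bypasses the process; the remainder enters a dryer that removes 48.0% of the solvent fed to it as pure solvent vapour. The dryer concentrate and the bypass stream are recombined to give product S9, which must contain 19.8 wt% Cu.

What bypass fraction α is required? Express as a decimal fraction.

0.611

All 185.2×0.170 = 31.484 kg/h of Cu reaches S9, so S9 = 31.484/0.198 = 159.01 kg/h and vapour = 26.19 kg/h.
The evaporator receives (1−α)·185.2 of feed at 0.757 solvent and removes 0.480 of that solvent:
0.480×0.757×(1−α)×185.2 = 26.19
(1−α) = 26.19/67.294 = 0.3892;  α = 0.6108.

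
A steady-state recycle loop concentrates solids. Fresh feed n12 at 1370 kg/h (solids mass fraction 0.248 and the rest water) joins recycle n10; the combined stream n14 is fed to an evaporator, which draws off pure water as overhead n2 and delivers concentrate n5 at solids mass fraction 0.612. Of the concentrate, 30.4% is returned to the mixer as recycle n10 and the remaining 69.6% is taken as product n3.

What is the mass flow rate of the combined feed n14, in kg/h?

Overall solids balance (none leaves overhead): solids in fresh feed = solids in product, i.e. 1370×0.248 = (1−0.304)·n5·0.612.
n5 = 339.76/(0.612×0.696) = 797.65 kg/h.
Recycle n10 = 0.304×797.65 = 242.49 kg/h.
Combined feed n14 = 1370 + 242.49 = 1612.5 kg/h.

1612 kg/h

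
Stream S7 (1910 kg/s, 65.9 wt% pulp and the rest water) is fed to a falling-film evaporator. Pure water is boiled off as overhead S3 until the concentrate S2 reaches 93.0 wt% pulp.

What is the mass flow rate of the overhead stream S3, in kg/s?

pulp is conserved: 1910×0.659 = 1258.7 kg/s all reports to the concentrate.
Concentrate = 1258.7/(target fraction) = 1353.4 kg/s.
Overhead = 1910 − 1353.4 = 556.57 kg/s.

556.6 kg/s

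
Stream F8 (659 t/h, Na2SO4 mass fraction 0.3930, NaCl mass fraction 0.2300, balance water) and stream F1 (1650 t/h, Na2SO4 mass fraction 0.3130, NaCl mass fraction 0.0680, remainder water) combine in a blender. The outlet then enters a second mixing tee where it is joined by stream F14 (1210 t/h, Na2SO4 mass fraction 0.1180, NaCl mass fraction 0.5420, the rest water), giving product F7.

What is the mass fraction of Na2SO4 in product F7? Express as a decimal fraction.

0.2609

Overall, product flow = 3519 t/h.
Na2SO4 in = 659×0.393 + 1650×0.313 + 1210×0.118 = 918.22 t/h.
Na2SO4 fraction in F7 = 0.2609.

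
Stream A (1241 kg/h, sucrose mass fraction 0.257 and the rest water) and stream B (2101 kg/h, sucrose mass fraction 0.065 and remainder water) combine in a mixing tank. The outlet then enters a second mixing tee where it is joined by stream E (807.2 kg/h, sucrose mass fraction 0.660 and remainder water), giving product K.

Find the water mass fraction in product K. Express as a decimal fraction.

0.762

Overall, product flow = 4149.2 kg/h.
water in = 1241×0.743 + 2101×0.935 + 807.2×0.340 = 3160.9 kg/h.
water fraction in K = 0.762.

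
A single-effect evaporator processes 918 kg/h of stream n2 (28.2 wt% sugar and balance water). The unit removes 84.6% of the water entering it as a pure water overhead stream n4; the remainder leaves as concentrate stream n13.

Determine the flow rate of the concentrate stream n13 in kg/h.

water entering = 918×0.718 = 659.12 kg/h; overhead removed = 0.846×659.12 = 557.62 kg/h.
Concentrate = 918 − 557.62 = 360.38 kg/h.

360.4 kg/h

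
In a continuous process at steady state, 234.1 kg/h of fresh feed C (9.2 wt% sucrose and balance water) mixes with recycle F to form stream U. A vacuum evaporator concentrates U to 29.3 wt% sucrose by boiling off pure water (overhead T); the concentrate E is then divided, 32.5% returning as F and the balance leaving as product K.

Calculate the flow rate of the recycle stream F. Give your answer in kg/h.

35.39 kg/h

Overall sucrose balance (none leaves overhead): sucrose in fresh feed = sucrose in product, i.e. 234.1×0.092 = (1−0.325)·E·0.293.
E = 21.537/(0.293×0.675) = 108.9 kg/h.
Recycle F = 0.325×108.9 = 35.392 kg/h.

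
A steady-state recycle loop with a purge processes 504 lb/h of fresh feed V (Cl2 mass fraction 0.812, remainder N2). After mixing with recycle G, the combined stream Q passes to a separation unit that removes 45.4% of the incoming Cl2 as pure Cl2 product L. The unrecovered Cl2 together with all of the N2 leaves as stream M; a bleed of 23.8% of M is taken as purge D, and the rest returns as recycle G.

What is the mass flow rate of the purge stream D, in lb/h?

N2 enters only via V and leaves only via the purge: 504×0.188 = 0.238×(N2 in M), and the separation unit passes all N2, so N2 in Q = N2 in M = 398.12 lb/h.
Cl2 in Q: m_A = 504×0.812 + (1−0.238)·(1−0.454)·m_A, so m_A = 409.25/0.5839 = 700.83 lb/h.
M = (1−0.454)×700.83 + 398.12 = 780.77 lb/h.
Purge D = 0.238×780.77 = 185.82 lb/h.

185.8 lb/h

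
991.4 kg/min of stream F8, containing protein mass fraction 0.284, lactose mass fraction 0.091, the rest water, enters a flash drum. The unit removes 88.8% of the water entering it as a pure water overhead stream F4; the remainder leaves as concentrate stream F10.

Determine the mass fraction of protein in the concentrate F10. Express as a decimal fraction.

0.638

protein is not removed: 991.4×0.284 = 281.56 kg/min of protein enters F10.
water entering = 991.4×0.625 = 619.62 kg/min; overhead removed = 0.888×619.62 = 550.23 kg/min.
Concentrate = 991.4 − 550.23 = 441.17 kg/min.
Mass fraction = 281.56/441.17 = 0.638.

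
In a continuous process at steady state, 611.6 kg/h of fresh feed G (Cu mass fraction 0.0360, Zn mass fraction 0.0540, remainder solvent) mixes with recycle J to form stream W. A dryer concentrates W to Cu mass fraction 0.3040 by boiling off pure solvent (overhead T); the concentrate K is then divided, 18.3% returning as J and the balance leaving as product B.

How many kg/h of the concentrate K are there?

88.65 kg/h

Overall Cu balance (none leaves overhead): Cu in fresh feed = Cu in product, i.e. 611.6×0.036 = (1−0.183)·K·0.304.
K = 22.018/(0.304×0.817) = 88.649 kg/h.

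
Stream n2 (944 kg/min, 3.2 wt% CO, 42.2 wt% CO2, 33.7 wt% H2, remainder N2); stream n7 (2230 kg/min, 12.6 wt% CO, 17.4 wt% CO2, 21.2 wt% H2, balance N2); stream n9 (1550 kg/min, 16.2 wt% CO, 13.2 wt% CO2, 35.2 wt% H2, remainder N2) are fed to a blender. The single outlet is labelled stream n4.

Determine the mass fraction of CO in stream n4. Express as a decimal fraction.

Total flow out = 944 + 2230 + 1550 = 4724 kg/min.
CO in = 944×0.032 + 2230×0.126 + 1550×0.162 = 562.29 kg/min.
CO mass fraction in n4 = 562.29/4724 = 0.119.

0.119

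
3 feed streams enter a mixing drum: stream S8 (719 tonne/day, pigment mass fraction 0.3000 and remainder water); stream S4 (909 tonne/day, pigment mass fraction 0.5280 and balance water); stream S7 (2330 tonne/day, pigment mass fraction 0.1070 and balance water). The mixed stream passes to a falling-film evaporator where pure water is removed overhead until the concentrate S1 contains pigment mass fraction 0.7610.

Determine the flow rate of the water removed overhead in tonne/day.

pigment entering = 719×0.300 + 909×0.528 + 2330×0.107 = 944.96 tonne/day.
All pigment reports to S1, so S1 = 944.96/0.761 = 1241.7 tonne/day.
Total feed = 3958 tonne/day; overhead = 3958 − 1241.7 = 2716.3 tonne/day.

2716 tonne/day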